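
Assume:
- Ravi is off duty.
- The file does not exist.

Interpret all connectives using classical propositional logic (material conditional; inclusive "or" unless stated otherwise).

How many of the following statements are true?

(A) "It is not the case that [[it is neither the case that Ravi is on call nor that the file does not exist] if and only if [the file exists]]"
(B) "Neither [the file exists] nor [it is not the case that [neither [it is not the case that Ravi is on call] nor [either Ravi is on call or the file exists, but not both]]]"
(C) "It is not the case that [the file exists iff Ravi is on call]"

Let W = "Ravi is on call" (F), S = "the file exists" (F).

(A): Formalization: ~((W nor ~S) <-> S)

~S = ~F = T
W nor ~S = F nor T = F
(W nor ~S) <-> S = F <-> F = T
~((W nor ~S) <-> S) = ~T = F
Hence (A) is false.

(B): Parsed as S nor ~(~W nor (W xor S))

~W = ~F = T
W xor S = F xor F = F
~W nor (W xor S) = T nor F = F
~(~W nor (W xor S)) = ~F = T
S nor ~(~W nor (W xor S)) = F nor T = F
Thus (B) is false.

(C): This is ~(S <-> W).

S <-> W = F <-> F = T
~(S <-> W) = ~T = F
So (C) is false.

Count: 0.

0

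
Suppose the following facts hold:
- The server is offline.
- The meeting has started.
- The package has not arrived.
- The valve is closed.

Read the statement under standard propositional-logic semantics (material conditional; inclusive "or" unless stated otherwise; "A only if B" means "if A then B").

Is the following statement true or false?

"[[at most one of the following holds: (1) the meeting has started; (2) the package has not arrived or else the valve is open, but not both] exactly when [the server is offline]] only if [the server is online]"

True.

Let Q = "the meeting has started" (T), R = "the package has arrived" (F), S = "the valve is open" (F), P = "the server is online" (F).
Parsed as ((Q ↑ (¬R ⊕ S)) ↔ ¬P) → P

¬R = ¬F = T
¬R ⊕ S = T ⊕ F = T
Q ↑ (¬R ⊕ S) = T ↑ T = F
¬P = ¬F = T
(Q ↑ (¬R ⊕ S)) ↔ ¬P = F ↔ T = F
((Q ↑ (¬R ⊕ S)) ↔ ¬P) → P = F → F = T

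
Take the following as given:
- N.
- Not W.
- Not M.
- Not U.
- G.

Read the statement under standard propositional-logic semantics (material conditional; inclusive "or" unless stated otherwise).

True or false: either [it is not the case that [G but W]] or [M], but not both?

In symbols: ¬(G ∧ W) ⊕ M

G ∧ W = T ∧ F = F
¬(G ∧ W) = ¬F = T
¬(G ∧ W) ⊕ M = T ⊕ F = T

The statement is true.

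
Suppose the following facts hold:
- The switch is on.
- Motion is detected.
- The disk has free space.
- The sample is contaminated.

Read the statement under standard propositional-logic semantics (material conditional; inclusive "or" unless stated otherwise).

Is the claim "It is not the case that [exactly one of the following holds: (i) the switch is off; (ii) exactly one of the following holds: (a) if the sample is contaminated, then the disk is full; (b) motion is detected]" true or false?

false

Let P = "the switch is on" (True), S = "the sample is contaminated" (True), R = "the disk is full" (False), Q = "motion is detected" (True).
Parsed as not (not P xor ((S -> R) xor Q))

not P = not True = False
S -> R = True -> False = False
(S -> R) xor Q = False xor True = True
not P xor ((S -> R) xor Q) = False xor True = True
not (not P xor ((S -> R) xor Q)) = not True = False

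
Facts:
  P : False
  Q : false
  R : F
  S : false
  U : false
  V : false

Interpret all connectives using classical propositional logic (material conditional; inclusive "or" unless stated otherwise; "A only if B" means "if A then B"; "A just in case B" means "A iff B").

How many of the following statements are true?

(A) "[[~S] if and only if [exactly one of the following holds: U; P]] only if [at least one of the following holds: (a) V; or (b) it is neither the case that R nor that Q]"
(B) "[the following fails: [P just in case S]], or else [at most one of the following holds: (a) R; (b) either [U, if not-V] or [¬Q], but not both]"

(A): Formalization: (¬S ↔ (U ⊕ P)) → (V ∨ (R ↓ Q))

¬S = ¬F = T
U ⊕ P = F ⊕ F = F
¬S ↔ (U ⊕ P) = T ↔ F = F
R ↓ Q = F ↓ F = T
V ∨ (R ↓ Q) = F ∨ T = T
(¬S ↔ (U ⊕ P)) → (V ∨ (R ↓ Q)) = F → T = T
Thus (A) is true.

(B): Formalization: ¬(P ↔ S) ∨ (R ↑ ((¬V → U) ⊕ ¬Q))

P ↔ S = F ↔ F = T
¬(P ↔ S) = ¬T = F
¬V = ¬F = T
¬V → U = T → F = F
¬Q = ¬F = T
(¬V → U) ⊕ ¬Q = F ⊕ T = T
R ↑ ((¬V → U) ⊕ ¬Q) = F ↑ T = T
¬(P ↔ S) ∨ (R ↑ ((¬V → U) ⊕ ¬Q)) = F ∨ T = T
Thus (B) is true.

2 of the 2 statements are true.

2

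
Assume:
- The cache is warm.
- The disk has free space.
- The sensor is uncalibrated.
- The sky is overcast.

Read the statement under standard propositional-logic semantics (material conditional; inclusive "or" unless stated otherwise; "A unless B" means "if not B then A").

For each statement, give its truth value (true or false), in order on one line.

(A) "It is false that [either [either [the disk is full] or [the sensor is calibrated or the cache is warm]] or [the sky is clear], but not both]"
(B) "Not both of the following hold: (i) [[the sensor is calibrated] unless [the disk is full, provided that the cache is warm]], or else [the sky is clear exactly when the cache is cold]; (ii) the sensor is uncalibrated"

(A) F / (B) F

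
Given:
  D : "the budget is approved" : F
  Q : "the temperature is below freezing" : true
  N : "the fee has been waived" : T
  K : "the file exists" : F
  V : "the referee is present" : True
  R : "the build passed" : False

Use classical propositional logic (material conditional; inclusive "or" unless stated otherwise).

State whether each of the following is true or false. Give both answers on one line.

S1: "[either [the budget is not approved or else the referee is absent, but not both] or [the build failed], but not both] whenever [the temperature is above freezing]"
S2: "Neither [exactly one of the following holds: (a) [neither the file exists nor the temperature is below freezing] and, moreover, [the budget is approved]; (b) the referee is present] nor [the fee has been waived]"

S1 T; S2 F

S1: This is ¬Q → ((¬D ⊕ ¬V) ⊕ ¬R).

¬Q = ¬T = F
¬D = ¬F = T
¬V = ¬T = F
¬D ⊕ ¬V = T ⊕ F = T
¬R = ¬F = T
(¬D ⊕ ¬V) ⊕ ¬R = T ⊕ T = F
¬Q → ((¬D ⊕ ¬V) ⊕ ¬R) = F → F = T
Thus S1 is true.

S2: In symbols: (((K ↓ Q) ∧ D) ⊕ V) ↓ N

K ↓ Q = F ↓ T = F
(K ↓ Q) ∧ D = F ∧ F = F
((K ↓ Q) ∧ D) ⊕ V = F ⊕ T = T
(((K ↓ Q) ∧ D) ⊕ V) ↓ N = T ↓ T = F
Thus S2 is false.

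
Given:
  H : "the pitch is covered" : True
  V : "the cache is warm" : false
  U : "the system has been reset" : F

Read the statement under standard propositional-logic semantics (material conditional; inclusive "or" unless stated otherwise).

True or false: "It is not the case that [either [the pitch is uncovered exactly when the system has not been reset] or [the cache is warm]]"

In symbols: ~((~H <-> ~U) | V)

~H = ~T = F
~U = ~F = T
~H <-> ~U = F <-> T = F
(~H <-> ~U) | V = F | F = F
~((~H <-> ~U) | V) = ~F = T

The statement is true.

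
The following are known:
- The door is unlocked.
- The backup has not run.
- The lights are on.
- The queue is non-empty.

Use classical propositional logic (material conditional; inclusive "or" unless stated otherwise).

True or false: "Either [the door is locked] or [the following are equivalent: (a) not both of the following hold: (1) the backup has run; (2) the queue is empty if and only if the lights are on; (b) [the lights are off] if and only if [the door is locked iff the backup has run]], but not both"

Let N = "the door is locked" (F), W = "the backup has run" (F), P = "the queue is empty" (F), G = "the lights are on" (T).
Parsed as N xor ((W nand (P <-> G)) <-> (~G <-> (N <-> W)))

P <-> G = F <-> T = F
W nand (P <-> G) = F nand F = T
~G = ~T = F
N <-> W = F <-> F = T
~G <-> (N <-> W) = F <-> T = F
(W nand (P <-> G)) <-> (~G <-> (N <-> W)) = T <-> F = F
N xor ((W nand (P <-> G)) <-> (~G <-> (N <-> W))) = F xor F = F

False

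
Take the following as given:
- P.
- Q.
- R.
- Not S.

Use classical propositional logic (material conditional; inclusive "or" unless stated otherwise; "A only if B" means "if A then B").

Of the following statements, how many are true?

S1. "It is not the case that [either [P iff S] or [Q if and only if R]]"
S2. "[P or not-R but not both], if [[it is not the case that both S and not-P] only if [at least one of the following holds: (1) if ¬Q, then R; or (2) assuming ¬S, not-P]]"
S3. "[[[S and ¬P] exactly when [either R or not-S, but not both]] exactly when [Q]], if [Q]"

2

S1: In symbols: ¬((P ↔ S) ∨ (Q ↔ R))

P ↔ S = T ↔ F = F
Q ↔ R = T ↔ T = T
(P ↔ S) ∨ (Q ↔ R) = F ∨ T = T
¬((P ↔ S) ∨ (Q ↔ R)) = ¬T = F
Hence S1 is false.

S2: In symbols: ((S ↑ ¬P) → ((¬Q → R) ∨ (¬S → ¬P))) → (P ⊕ ¬R)

¬P = ¬T = F
S ↑ ¬P = F ↑ F = T
¬Q = ¬T = F
¬Q → R = F → T = T
¬S = ¬F = T
¬P = ¬T = F
¬S → ¬P = T → F = F
(¬Q → R) ∨ (¬S → ¬P) = T ∨ F = T
(S ↑ ¬P) → ((¬Q → R) ∨ (¬S → ¬P)) = T → T = T
¬R = ¬T = F
P ⊕ ¬R = T ⊕ F = T
((S ↑ ¬P) → ((¬Q → R) ∨ (¬S → ¬P))) → (P ⊕ ¬R) = T → T = T
So S2 is true.

S3: In symbols: Q → (((S ∧ ¬P) ↔ (R ⊕ ¬S)) ↔ Q)

¬P = ¬T = F
S ∧ ¬P = F ∧ F = F
¬S = ¬F = T
R ⊕ ¬S = T ⊕ T = F
(S ∧ ¬P) ↔ (R ⊕ ¬S) = F ↔ F = T
((S ∧ ¬P) ↔ (R ⊕ ¬S)) ↔ Q = T ↔ T = T
Q → (((S ∧ ¬P) ↔ (R ⊕ ¬S)) ↔ Q) = T → T = T
Thus S3 is true.

Count: 2.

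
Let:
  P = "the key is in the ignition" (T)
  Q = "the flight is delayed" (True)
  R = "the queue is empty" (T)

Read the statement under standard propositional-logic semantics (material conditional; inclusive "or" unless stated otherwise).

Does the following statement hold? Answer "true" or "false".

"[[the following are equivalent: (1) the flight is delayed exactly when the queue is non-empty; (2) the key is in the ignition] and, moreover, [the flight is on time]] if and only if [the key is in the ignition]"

False.

Formalization: (((Q iff not R) iff P) and not Q) iff P

not R = not True = False
Q iff not R = True iff False = False
(Q iff not R) iff P = False iff True = False
not Q = not True = False
((Q iff not R) iff P) and not Q = False and False = False
(((Q iff not R) iff P) and not Q) iff P = False iff True = False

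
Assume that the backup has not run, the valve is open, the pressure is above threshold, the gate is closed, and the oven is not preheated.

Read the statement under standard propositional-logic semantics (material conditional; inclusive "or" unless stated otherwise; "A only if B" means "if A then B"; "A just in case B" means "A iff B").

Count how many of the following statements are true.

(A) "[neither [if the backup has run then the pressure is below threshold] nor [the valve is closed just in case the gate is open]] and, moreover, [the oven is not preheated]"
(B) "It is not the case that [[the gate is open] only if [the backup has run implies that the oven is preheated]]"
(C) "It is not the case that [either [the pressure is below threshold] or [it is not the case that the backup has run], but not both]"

Let P = "the backup has run" (F), R = "the pressure is above threshold" (T), Q = "the valve is open" (T), S = "the gate is open" (F), U = "the oven is preheated" (F).

(A): Parsed as ((P → ¬R) ↓ (¬Q ↔ S)) ∧ ¬U

¬R = ¬T = F
P → ¬R = F → F = T
¬Q = ¬T = F
¬Q ↔ S = F ↔ F = T
(P → ¬R) ↓ (¬Q ↔ S) = T ↓ T = F
¬U = ¬F = T
((P → ¬R) ↓ (¬Q ↔ S)) ∧ ¬U = F ∧ T = F
Hence (A) is false.

(B): This is ¬(S → (P → U)).

P → U = F → F = T
S → (P → U) = F → T = T
¬(S → (P → U)) = ¬T = F
Thus (B) is false.

(C): In symbols: ¬(¬R ⊕ ¬P)

¬R = ¬T = F
¬P = ¬F = T
¬R ⊕ ¬P = F ⊕ T = T
¬(¬R ⊕ ¬P) = ¬T = F
Thus (C) is false.

True statements: 0 (none).

0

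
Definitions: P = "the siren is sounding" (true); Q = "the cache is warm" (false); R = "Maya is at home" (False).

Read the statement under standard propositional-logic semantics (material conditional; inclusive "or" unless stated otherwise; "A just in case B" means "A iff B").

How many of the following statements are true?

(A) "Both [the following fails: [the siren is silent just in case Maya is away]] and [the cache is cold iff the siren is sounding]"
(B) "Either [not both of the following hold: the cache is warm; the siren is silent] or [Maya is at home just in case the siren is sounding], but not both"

(A): This is ~(~P <-> ~R) & (~Q <-> P).

~P = ~T = F
~R = ~F = T
~P <-> ~R = F <-> T = F
~(~P <-> ~R) = ~F = T
~Q = ~F = T
~Q <-> P = T <-> T = T
~(~P <-> ~R) & (~Q <-> P) = T & T = T
Hence (A) is true.

(B): This is (Q nand ~P) xor (R <-> P).

~P = ~T = F
Q nand ~P = F nand F = T
R <-> P = F <-> T = F
(Q nand ~P) xor (R <-> P) = T xor F = T
Hence (B) is true.

True statements: 2 ((A), (B)).

2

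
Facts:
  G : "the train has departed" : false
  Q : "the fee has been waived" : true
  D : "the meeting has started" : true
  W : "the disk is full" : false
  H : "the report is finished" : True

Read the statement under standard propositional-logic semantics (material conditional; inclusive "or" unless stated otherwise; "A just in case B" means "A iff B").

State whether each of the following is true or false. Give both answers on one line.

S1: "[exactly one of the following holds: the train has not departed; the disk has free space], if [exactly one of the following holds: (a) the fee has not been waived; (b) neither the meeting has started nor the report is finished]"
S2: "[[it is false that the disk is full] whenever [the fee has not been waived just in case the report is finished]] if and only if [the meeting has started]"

S1 T / S2 T

S1: This is (¬Q ⊕ (D ↓ H)) → (¬G ⊕ ¬W).

¬Q = ¬T = F
D ↓ H = T ↓ T = F
¬Q ⊕ (D ↓ H) = F ⊕ F = F
¬G = ¬F = T
¬W = ¬F = T
¬G ⊕ ¬W = T ⊕ T = F
(¬Q ⊕ (D ↓ H)) → (¬G ⊕ ¬W) = F → F = T
Thus S1 is true.

S2: In symbols: ((¬Q ↔ H) → ¬W) ↔ D

¬Q = ¬T = F
¬Q ↔ H = F ↔ T = F
¬W = ¬F = T
(¬Q ↔ H) → ¬W = F → T = T
((¬Q ↔ H) → ¬W) ↔ D = T ↔ T = T
So S2 is true.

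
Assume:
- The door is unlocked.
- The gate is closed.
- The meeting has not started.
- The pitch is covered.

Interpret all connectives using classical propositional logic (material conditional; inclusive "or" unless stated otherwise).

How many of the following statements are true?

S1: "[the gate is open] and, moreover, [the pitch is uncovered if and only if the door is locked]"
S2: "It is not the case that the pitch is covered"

0

Let Q = "the gate is open" (F), K = "the pitch is covered" (T), D = "the door is locked" (F).

S1: Formalization: Q ∧ (¬K ↔ D)

¬K = ¬T = F
¬K ↔ D = F ↔ F = T
Q ∧ (¬K ↔ D) = F ∧ T = F
So S1 is false.

S2: In symbols: ¬K

¬K = ¬T = F
Thus S2 is false.

Count: 0.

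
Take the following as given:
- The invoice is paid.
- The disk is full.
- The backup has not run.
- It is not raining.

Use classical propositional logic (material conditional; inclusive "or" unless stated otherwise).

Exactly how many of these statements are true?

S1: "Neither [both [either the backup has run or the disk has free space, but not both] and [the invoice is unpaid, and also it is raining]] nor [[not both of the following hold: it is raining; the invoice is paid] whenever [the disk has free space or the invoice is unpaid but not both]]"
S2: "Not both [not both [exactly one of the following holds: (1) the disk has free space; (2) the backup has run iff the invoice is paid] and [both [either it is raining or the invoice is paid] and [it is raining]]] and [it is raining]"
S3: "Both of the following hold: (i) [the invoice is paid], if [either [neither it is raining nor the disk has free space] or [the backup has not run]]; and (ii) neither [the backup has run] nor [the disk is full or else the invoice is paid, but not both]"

Let R = "the backup has run" (False), Q = "the disk is full" (True), P = "the invoice is paid" (True), S = "it is raining" (False).

S1: Parsed as ((R xor not Q) and (not P and S)) nor ((not Q xor not P) -> (S nand P))

not Q = not True = False
R xor not Q = False xor False = False
not P = not True = False
not P and S = False and False = False
(R xor not Q) and (not P and S) = False and False = False
not Q = not True = False
not P = not True = False
not Q xor not P = False xor False = False
S nand P = False nand True = True
(not Q xor not P) -> (S nand P) = False -> True = True
((R xor not Q) and (not P and S)) nor ((not Q xor not P) -> (S nand P)) = False nor True = False
So S1 is false.

S2: Formalization: ((not Q xor (R iff P)) nand ((S or P) and S)) nand S

not Q = not True = False
R iff P = False iff True = False
not Q xor (R iff P) = False xor False = False
S or P = False or True = True
(S or P) and S = True and False = False
(not Q xor (R iff P)) nand ((S or P) and S) = False nand False = True
((not Q xor (R iff P)) nand ((S or P) and S)) nand S = True nand False = True
Hence S2 is true.

S3: This is (((S nor not Q) or not R) -> P) and (R nor (Q xor P)).

not Q = not True = False
S nor not Q = False nor False = True
not R = not False = True
(S nor not Q) or not R = True or True = True
((S nor not Q) or not R) -> P = True -> True = True
Q xor P = True xor True = False
R nor (Q xor P) = False nor False = True
(((S nor not Q) or not R) -> P) and (R nor (Q xor P)) = True and True = True
So S3 is true.

True statements: 2 (S2, S3).

2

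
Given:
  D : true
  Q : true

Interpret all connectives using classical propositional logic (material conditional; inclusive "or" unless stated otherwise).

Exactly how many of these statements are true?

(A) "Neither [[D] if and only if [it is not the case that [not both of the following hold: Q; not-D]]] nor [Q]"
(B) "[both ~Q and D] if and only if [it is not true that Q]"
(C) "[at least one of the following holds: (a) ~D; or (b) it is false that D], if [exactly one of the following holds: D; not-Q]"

(A): Parsed as (D ↔ ¬(Q ↑ ¬D)) ↓ Q

¬D = ¬T = F
Q ↑ ¬D = T ↑ F = T
¬(Q ↑ ¬D) = ¬T = F
D ↔ ¬(Q ↑ ¬D) = T ↔ F = F
(D ↔ ¬(Q ↑ ¬D)) ↓ Q = F ↓ T = F
Hence (A) is false.

(B): In symbols: (¬Q ∧ D) ↔ ¬Q

¬Q = ¬T = F
¬Q ∧ D = F ∧ T = F
¬Q = ¬T = F
(¬Q ∧ D) ↔ ¬Q = F ↔ F = T
Thus (B) is true.

(C): This is (D ⊕ ¬Q) → (¬D ∨ ¬D).

¬Q = ¬T = F
D ⊕ ¬Q = T ⊕ F = T
¬D = ¬T = F
¬D = ¬T = F
¬D ∨ ¬D = F ∨ F = F
(D ⊕ ¬Q) → (¬D ∨ ¬D) = T → F = F
Thus (C) is false.

1 of the 3 statements is true ((B)).

1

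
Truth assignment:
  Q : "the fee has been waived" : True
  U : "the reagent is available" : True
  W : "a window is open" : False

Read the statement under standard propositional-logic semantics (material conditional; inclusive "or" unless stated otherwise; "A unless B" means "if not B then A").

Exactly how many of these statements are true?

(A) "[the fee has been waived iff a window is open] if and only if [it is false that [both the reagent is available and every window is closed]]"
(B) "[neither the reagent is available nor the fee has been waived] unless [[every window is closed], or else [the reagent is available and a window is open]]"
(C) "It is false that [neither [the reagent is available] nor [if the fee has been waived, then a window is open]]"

3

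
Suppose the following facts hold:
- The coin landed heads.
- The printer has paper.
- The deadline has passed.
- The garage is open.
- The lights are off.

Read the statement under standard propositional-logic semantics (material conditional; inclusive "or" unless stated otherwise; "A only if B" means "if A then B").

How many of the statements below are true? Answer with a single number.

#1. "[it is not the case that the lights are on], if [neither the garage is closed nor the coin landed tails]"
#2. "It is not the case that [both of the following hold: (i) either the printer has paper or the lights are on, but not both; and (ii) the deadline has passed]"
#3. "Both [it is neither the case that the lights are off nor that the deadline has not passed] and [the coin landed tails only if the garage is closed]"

1

Let H = "the garage is closed" (F), N = "the coin landed heads" (T), M = "the lights are on" (F), R = "the printer has paper" (T), K = "the deadline has passed" (T).

#1: Formalization: (H ↓ ¬N) → ¬M

¬N = ¬T = F
H ↓ ¬N = F ↓ F = T
¬M = ¬F = T
(H ↓ ¬N) → ¬M = T → T = T
Hence #1 is true.

#2: In symbols: ¬((R ⊕ M) ∧ K)

R ⊕ M = T ⊕ F = T
(R ⊕ M) ∧ K = T ∧ T = T
¬((R ⊕ M) ∧ K) = ¬T = F
Thus #2 is false.

#3: In symbols: (¬M ↓ ¬K) ∧ (¬N → H)

¬M = ¬F = T
¬K = ¬T = F
¬M ↓ ¬K = T ↓ F = F
¬N = ¬T = F
¬N → H = F → F = T
(¬M ↓ ¬K) ∧ (¬N → H) = F ∧ T = F
So #3 is false.

True statements: 1 (#1).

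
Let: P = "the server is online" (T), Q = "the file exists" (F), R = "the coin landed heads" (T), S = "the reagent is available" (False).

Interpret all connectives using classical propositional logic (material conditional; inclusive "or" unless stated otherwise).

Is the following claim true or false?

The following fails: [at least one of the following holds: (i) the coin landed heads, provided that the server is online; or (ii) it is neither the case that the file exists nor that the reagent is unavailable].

False.

Values: P=T, R=T, Q=F, S=F.
In symbols: ~((P -> R) | (Q nor ~S))

P -> R = T -> T = T
~S = ~F = T
Q nor ~S = F nor T = F
(P -> R) | (Q nor ~S) = T | F = T
~((P -> R) | (Q nor ~S)) = ~T = F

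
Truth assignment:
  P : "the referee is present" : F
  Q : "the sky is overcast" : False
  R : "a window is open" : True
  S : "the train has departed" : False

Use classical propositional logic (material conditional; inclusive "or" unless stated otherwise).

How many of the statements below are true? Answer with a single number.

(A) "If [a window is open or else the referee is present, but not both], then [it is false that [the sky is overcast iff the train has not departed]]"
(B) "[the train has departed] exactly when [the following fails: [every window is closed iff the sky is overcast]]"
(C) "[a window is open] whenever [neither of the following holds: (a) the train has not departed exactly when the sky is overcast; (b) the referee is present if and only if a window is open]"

3

(A): In symbols: (R xor P) -> ~(Q <-> ~S)

R xor P = T xor F = T
~S = ~F = T
Q <-> ~S = F <-> T = F
~(Q <-> ~S) = ~F = T
(R xor P) -> ~(Q <-> ~S) = T -> T = T
Thus (A) is true.

(B): Parsed as S <-> ~(~R <-> Q)

~R = ~T = F
~R <-> Q = F <-> F = T
~(~R <-> Q) = ~T = F
S <-> ~(~R <-> Q) = F <-> F = T
Thus (B) is true.

(C): Parsed as ((~S <-> Q) nor (P <-> R)) -> R

~S = ~F = T
~S <-> Q = T <-> F = F
P <-> R = F <-> T = F
(~S <-> Q) nor (P <-> R) = F nor F = T
((~S <-> Q) nor (P <-> R)) -> R = T -> T = T
Hence (C) is true.

True statements: 3 ((A), (B), (C)).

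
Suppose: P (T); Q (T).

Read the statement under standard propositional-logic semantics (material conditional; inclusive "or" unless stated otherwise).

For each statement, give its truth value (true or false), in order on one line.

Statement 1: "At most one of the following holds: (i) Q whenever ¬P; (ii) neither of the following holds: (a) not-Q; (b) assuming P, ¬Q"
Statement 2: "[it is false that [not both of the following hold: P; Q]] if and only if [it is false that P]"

Statement 1 false / Statement 2 false

Statement 1: Formalization: (not P -> Q) nand (not Q nor (P -> not Q))

not P = not True = False
not P -> Q = False -> True = True
not Q = not True = False
not Q = not True = False
P -> not Q = True -> False = False
not Q nor (P -> not Q) = False nor False = True
(not P -> Q) nand (not Q nor (P -> not Q)) = True nand True = False
Hence Statement 1 is false.

Statement 2: This is not (P nand Q) iff not P.

P nand Q = True nand True = False
not (P nand Q) = not False = True
not P = not True = False
not (P nand Q) iff not P = True iff False = False
Hence Statement 2 is false.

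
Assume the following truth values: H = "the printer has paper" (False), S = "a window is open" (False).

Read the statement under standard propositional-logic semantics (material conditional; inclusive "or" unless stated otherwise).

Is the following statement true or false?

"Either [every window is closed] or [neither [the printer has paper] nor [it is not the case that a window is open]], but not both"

Values: S=False, H=False.
This is not S xor (H nor not S).

not S = not False = True
not S = not False = True
H nor not S = False nor True = False
not S xor (H nor not S) = True xor False = True

True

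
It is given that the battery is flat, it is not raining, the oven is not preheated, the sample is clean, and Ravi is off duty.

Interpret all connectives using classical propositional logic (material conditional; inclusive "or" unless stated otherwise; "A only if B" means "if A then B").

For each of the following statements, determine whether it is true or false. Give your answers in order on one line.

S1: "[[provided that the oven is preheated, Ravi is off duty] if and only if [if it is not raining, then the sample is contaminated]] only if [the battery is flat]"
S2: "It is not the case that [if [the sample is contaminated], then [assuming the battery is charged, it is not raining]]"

S1 true; S2 false

Let R = "the oven is preheated" (False), U = "Ravi is on call" (False), Q = "it is raining" (False), S = "the sample is contaminated" (False), P = "the battery is charged" (False).

S1: This is ((R -> not U) iff (not Q -> S)) -> not P.

not U = not False = True
R -> not U = False -> True = True
not Q = not False = True
not Q -> S = True -> False = False
(R -> not U) iff (not Q -> S) = True iff False = False
not P = not False = True
((R -> not U) iff (not Q -> S)) -> not P = False -> True = True
So S1 is true.

S2: Formalization: not (S -> (P -> not Q))

not Q = not False = True
P -> not Q = False -> True = True
S -> (P -> not Q) = False -> True = True
not (S -> (P -> not Q)) = not True = False
Thus S2 is false.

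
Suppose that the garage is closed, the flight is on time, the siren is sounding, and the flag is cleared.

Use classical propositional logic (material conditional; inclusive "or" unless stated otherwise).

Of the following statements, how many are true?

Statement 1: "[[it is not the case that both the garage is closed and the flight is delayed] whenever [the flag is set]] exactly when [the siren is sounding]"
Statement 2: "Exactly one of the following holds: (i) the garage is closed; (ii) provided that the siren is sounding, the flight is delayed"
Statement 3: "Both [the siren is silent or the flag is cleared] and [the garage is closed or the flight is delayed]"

Let S = "the flag is set" (F), P = "the garage is closed" (T), Q = "the flight is delayed" (F), R = "the siren is sounding" (T).

Statement 1: Parsed as (S → (P ↑ Q)) ↔ R

P ↑ Q = T ↑ F = T
S → (P ↑ Q) = F → T = T
(S → (P ↑ Q)) ↔ R = T ↔ T = T
Hence Statement 1 is true.

Statement 2: This is P ⊕ (R → Q).

R → Q = T → F = F
P ⊕ (R → Q) = T ⊕ F = T
Hence Statement 2 is true.

Statement 3: Formalization: (¬R ∨ ¬S) ∧ (P ∨ Q)

¬R = ¬T = F
¬S = ¬F = T
¬R ∨ ¬S = F ∨ T = T
P ∨ Q = T ∨ F = T
(¬R ∨ ¬S) ∧ (P ∨ Q) = T ∧ T = T
So Statement 3 is true.

3 of the 3 statements are true (Statement 1, Statement 2, Statement 3).

3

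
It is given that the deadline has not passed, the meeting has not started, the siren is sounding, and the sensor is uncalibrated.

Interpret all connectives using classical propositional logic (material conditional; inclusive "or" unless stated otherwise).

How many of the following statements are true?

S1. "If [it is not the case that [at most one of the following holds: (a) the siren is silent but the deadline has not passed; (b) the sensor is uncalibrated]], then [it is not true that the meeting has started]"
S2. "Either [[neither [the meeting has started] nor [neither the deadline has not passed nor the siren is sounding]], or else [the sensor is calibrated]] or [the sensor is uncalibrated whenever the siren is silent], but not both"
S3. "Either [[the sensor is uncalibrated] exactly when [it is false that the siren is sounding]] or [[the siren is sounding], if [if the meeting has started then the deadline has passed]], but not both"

2

Let V = "the siren is sounding" (T), D = "the deadline has passed" (F), Q = "the sensor is calibrated" (F), R = "the meeting has started" (F).

S1: This is ¬((¬V ∧ ¬D) ↑ ¬Q) → ¬R.

¬V = ¬T = F
¬D = ¬F = T
¬V ∧ ¬D = F ∧ T = F
¬Q = ¬F = T
(¬V ∧ ¬D) ↑ ¬Q = F ↑ T = T
¬((¬V ∧ ¬D) ↑ ¬Q) = ¬T = F
¬R = ¬F = T
¬((¬V ∧ ¬D) ↑ ¬Q) → ¬R = F → T = T
Hence S1 is true.

S2: Formalization: ((R ↓ (¬D ↓ V)) ∨ Q) ⊕ (¬V → ¬Q)

¬D = ¬F = T
¬D ↓ V = T ↓ T = F
R ↓ (¬D ↓ V) = F ↓ F = T
(R ↓ (¬D ↓ V)) ∨ Q = T ∨ F = T
¬V = ¬T = F
¬Q = ¬F = T
¬V → ¬Q = F → T = T
((R ↓ (¬D ↓ V)) ∨ Q) ⊕ (¬V → ¬Q) = T ⊕ T = F
Thus S2 is false.

S3: This is (¬Q ↔ ¬V) ⊕ ((R → D) → V).

¬Q = ¬F = T
¬V = ¬T = F
¬Q ↔ ¬V = T ↔ F = F
R → D = F → F = T
(R → D) → V = T → T = T
(¬Q ↔ ¬V) ⊕ ((R → D) → V) = F ⊕ T = T
Thus S3 is true.

Count: 2.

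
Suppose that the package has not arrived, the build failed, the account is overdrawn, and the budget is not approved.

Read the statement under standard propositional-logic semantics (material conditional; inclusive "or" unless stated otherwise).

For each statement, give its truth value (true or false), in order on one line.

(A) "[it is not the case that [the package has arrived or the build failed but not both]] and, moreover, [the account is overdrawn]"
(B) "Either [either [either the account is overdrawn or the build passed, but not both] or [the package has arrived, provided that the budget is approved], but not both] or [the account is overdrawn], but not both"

(A) F, (B) T

Let P = "the package has arrived" (F), Q = "the build passed" (F), R = "the account is overdrawn" (T), S = "the budget is approved" (F).

(A): Formalization: ~(P xor ~Q) & R

~Q = ~F = T
P xor ~Q = F xor T = T
~(P xor ~Q) = ~T = F
~(P xor ~Q) & R = F & T = F
So (A) is false.

(B): Formalization: ((R xor Q) xor (S -> P)) xor R

R xor Q = T xor F = T
S -> P = F -> F = T
(R xor Q) xor (S -> P) = T xor T = F
((R xor Q) xor (S -> P)) xor R = F xor T = T
So (B) is true.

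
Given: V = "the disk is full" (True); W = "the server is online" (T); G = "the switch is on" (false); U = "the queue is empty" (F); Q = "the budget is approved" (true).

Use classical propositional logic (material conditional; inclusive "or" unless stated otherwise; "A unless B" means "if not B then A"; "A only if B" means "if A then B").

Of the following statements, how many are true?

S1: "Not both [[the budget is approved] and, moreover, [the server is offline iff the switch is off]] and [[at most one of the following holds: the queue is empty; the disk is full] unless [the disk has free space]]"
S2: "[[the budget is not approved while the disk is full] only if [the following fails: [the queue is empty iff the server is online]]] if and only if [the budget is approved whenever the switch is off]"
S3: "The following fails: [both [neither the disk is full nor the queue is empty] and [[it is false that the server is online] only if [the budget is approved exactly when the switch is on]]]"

3

S1: This is (Q and (not W iff not G)) nand ((U nand V) or not V).

not W = not True = False
not G = not False = True
not W iff not G = False iff True = False
Q and (not W iff not G) = True and False = False
U nand V = False nand True = True
not V = not True = False
(U nand V) or not V = True or False = True
(Q and (not W iff not G)) nand ((U nand V) or not V) = False nand True = True
So S1 is true.

S2: In symbols: ((not Q and V) -> not (U iff W)) iff (not G -> Q)

not Q = not True = False
not Q and V = False and True = False
U iff W = False iff True = False
not (U iff W) = not False = True
(not Q and V) -> not (U iff W) = False -> True = True
not G = not False = True
not G -> Q = True -> True = True
((not Q and V) -> not (U iff W)) iff (not G -> Q) = True iff True = True
Thus S2 is true.

S3: In symbols: not ((V nor U) and (not W -> (Q iff G)))

V nor U = True nor False = False
not W = not True = False
Q iff G = True iff False = False
not W -> (Q iff G) = False -> False = True
(V nor U) and (not W -> (Q iff G)) = False and True = False
not ((V nor U) and (not W -> (Q iff G))) = not False = True
Thus S3 is true.

Count: 3.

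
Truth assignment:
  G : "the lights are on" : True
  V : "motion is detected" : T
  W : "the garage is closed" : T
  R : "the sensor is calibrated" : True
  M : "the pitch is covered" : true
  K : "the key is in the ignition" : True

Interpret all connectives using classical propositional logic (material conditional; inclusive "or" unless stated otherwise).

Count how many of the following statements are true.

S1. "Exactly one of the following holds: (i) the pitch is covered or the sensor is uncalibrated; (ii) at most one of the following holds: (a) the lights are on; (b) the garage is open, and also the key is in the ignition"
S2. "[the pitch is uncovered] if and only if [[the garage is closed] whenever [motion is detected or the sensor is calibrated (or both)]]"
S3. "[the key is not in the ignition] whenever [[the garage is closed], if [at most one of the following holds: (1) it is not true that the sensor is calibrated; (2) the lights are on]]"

0

S1: In symbols: (M ∨ ¬R) ⊕ (G ↑ (¬W ∧ K))

¬R = ¬T = F
M ∨ ¬R = T ∨ F = T
¬W = ¬T = F
¬W ∧ K = F ∧ T = F
G ↑ (¬W ∧ K) = T ↑ F = T
(M ∨ ¬R) ⊕ (G ↑ (¬W ∧ K)) = T ⊕ T = F
Thus S1 is false.

S2: This is ¬M ↔ ((V ∨ R) → W).

¬M = ¬T = F
V ∨ R = T ∨ T = T
(V ∨ R) → W = T → T = T
¬M ↔ ((V ∨ R) → W) = F ↔ T = F
Hence S2 is false.

S3: Parsed as ((¬R ↑ G) → W) → ¬K

¬R = ¬T = F
¬R ↑ G = F ↑ T = T
(¬R ↑ G) → W = T → T = T
¬K = ¬T = F
((¬R ↑ G) → W) → ¬K = T → F = F
So S3 is false.

0 of the 3 statements are true (none).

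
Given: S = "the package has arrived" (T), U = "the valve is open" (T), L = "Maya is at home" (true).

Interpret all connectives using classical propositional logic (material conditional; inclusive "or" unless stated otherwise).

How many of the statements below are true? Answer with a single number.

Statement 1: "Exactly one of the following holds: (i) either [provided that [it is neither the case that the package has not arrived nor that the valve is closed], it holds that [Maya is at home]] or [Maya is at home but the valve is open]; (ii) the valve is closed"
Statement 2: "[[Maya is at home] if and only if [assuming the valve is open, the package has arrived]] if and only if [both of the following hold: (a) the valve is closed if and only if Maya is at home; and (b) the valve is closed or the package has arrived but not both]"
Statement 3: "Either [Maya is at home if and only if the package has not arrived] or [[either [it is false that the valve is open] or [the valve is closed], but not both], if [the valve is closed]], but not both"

Statement 1: This is (((not S nor not U) -> L) or (L and U)) xor not U.

not S = not True = False
not U = not True = False
not S nor not U = False nor False = True
(not S nor not U) -> L = True -> True = True
L and U = True and True = True
((not S nor not U) -> L) or (L and U) = True or True = True
not U = not True = False
(((not S nor not U) -> L) or (L and U)) xor not U = True xor False = True
Hence Statement 1 is true.

Statement 2: In symbols: (L iff (U -> S)) iff ((not U iff L) and (not U xor S))

U -> S = True -> True = True
L iff (U -> S) = True iff True = True
not U = not True = False
not U iff L = False iff True = False
not U = not True = False
not U xor S = False xor True = True
(not U iff L) and (not U xor S) = False and True = False
(L iff (U -> S)) iff ((not U iff L) and (not U xor S)) = True iff False = False
Hence Statement 2 is false.

Statement 3: In symbols: (L iff not S) xor (not U -> (not U xor not U))

not S = not True = False
L iff not S = True iff False = False
not U = not True = False
not U = not True = False
not U = not True = False
not U xor not U = False xor False = False
not U -> (not U xor not U) = False -> False = True
(L iff not S) xor (not U -> (not U xor not U)) = False xor True = True
Thus Statement 3 is true.

Count: 2.

2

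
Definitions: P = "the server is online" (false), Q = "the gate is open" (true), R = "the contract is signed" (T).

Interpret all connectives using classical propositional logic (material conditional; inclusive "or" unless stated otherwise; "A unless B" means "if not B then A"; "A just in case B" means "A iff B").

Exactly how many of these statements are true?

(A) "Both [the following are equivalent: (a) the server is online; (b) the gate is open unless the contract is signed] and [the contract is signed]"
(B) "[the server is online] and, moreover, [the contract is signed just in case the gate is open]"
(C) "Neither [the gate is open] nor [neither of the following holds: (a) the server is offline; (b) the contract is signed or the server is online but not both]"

(A): Parsed as (P ↔ (Q ∨ R)) ∧ R

Q ∨ R = T ∨ T = T
P ↔ (Q ∨ R) = F ↔ T = F
(P ↔ (Q ∨ R)) ∧ R = F ∧ T = F
So (A) is false.

(B): Parsed as P ∧ (R ↔ Q)

R ↔ Q = T ↔ T = T
P ∧ (R ↔ Q) = F ∧ T = F
Thus (B) is false.

(C): Formalization: Q ↓ (¬P ↓ (R ⊕ P))

¬P = ¬F = T
R ⊕ P = T ⊕ F = T
¬P ↓ (R ⊕ P) = T ↓ T = F
Q ↓ (¬P ↓ (R ⊕ P)) = T ↓ F = F
Hence (C) is false.

True statements: 0 (none).

0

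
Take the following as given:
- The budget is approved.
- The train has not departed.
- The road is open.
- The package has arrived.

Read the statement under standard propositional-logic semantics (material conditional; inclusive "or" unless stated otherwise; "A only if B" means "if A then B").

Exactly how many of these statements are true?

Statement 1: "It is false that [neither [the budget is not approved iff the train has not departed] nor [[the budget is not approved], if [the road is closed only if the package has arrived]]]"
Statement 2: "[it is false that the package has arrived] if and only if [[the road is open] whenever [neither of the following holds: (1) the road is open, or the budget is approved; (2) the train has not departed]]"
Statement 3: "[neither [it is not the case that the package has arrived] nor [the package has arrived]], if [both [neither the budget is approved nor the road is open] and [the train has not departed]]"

1

Let P = "the budget is approved" (T), Q = "the train has departed" (F), R = "the road is closed" (F), S = "the package has arrived" (T).

Statement 1: This is ¬((¬P ↔ ¬Q) ↓ ((R → S) → ¬P)).

¬P = ¬T = F
¬Q = ¬F = T
¬P ↔ ¬Q = F ↔ T = F
R → S = F → T = T
¬P = ¬T = F
(R → S) → ¬P = T → F = F
(¬P ↔ ¬Q) ↓ ((R → S) → ¬P) = F ↓ F = T
¬((¬P ↔ ¬Q) ↓ ((R → S) → ¬P)) = ¬T = F
So Statement 1 is false.

Statement 2: Formalization: ¬S ↔ (((¬R ∨ P) ↓ ¬Q) → ¬R)

¬S = ¬T = F
¬R = ¬F = T
¬R ∨ P = T ∨ T = T
¬Q = ¬F = T
(¬R ∨ P) ↓ ¬Q = T ↓ T = F
¬R = ¬F = T
((¬R ∨ P) ↓ ¬Q) → ¬R = F → T = T
¬S ↔ (((¬R ∨ P) ↓ ¬Q) → ¬R) = F ↔ T = F
Hence Statement 2 is false.

Statement 3: Parsed as ((P ↓ ¬R) ∧ ¬Q) → (¬S ↓ S)

¬R = ¬F = T
P ↓ ¬R = T ↓ T = F
¬Q = ¬F = T
(P ↓ ¬R) ∧ ¬Q = F ∧ T = F
¬S = ¬T = F
¬S ↓ S = F ↓ T = F
((P ↓ ¬R) ∧ ¬Q) → (¬S ↓ S) = F → F = T
Hence Statement 3 is true.

1 of the 3 statements is true.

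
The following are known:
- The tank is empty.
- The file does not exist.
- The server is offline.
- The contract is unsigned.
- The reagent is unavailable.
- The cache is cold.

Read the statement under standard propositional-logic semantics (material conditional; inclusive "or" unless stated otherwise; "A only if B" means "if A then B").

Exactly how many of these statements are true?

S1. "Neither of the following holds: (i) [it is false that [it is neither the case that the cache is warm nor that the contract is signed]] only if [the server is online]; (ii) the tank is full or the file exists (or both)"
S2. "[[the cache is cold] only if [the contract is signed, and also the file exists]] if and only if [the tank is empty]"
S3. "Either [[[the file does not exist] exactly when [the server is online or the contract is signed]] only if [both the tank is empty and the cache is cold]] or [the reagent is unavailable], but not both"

Let N = "the cache is warm" (F), Q = "the contract is signed" (F), V = "the server is online" (F), U = "the tank is full" (F), D = "the file exists" (F), P = "the reagent is available" (F).

S1: Parsed as (¬(N ↓ Q) → V) ↓ (U ∨ D)

N ↓ Q = F ↓ F = T
¬(N ↓ Q) = ¬T = F
¬(N ↓ Q) → V = F → F = T
U ∨ D = F ∨ F = F
(¬(N ↓ Q) → V) ↓ (U ∨ D) = T ↓ F = F
So S1 is false.

S2: This is (¬N → (Q ∧ D)) ↔ ¬U.

¬N = ¬F = T
Q ∧ D = F ∧ F = F
¬N → (Q ∧ D) = T → F = F
¬U = ¬F = T
(¬N → (Q ∧ D)) ↔ ¬U = F ↔ T = F
Hence S2 is false.

S3: In symbols: ((¬D ↔ (V ∨ Q)) → (¬U ∧ ¬N)) ⊕ ¬P

¬D = ¬F = T
V ∨ Q = F ∨ F = F
¬D ↔ (V ∨ Q) = T ↔ F = F
¬U = ¬F = T
¬N = ¬F = T
¬U ∧ ¬N = T ∧ T = T
(¬D ↔ (V ∨ Q)) → (¬U ∧ ¬N) = F → T = T
¬P = ¬F = T
((¬D ↔ (V ∨ Q)) → (¬U ∧ ¬N)) ⊕ ¬P = T ⊕ T = F
Thus S3 is false.

0 of the 3 statements are true (none).

0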